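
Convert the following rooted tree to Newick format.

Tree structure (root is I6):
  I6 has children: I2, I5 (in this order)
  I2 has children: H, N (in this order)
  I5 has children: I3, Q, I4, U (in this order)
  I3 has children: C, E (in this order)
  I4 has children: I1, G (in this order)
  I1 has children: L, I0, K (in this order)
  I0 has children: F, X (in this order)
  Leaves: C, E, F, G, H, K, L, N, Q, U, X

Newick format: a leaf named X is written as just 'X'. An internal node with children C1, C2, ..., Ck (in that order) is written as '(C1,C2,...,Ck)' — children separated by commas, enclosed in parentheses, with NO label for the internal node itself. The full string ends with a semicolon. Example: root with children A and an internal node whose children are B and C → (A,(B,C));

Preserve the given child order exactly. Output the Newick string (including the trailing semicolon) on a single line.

Answer: ((H,N),((C,E),Q,((L,(F,X),K),G),U));

Derivation:
internal I6 with children ['I2', 'I5']
  internal I2 with children ['H', 'N']
    leaf 'H' → 'H'
    leaf 'N' → 'N'
  → '(H,N)'
  internal I5 with children ['I3', 'Q', 'I4', 'U']
    internal I3 with children ['C', 'E']
      leaf 'C' → 'C'
      leaf 'E' → 'E'
    → '(C,E)'
    leaf 'Q' → 'Q'
    internal I4 with children ['I1', 'G']
      internal I1 with children ['L', 'I0', 'K']
        leaf 'L' → 'L'
        internal I0 with children ['F', 'X']
          leaf 'F' → 'F'
          leaf 'X' → 'X'
        → '(F,X)'
        leaf 'K' → 'K'
      → '(L,(F,X),K)'
      leaf 'G' → 'G'
    → '((L,(F,X),K),G)'
    leaf 'U' → 'U'
  → '((C,E),Q,((L,(F,X),K),G),U)'
→ '((H,N),((C,E),Q,((L,(F,X),K),G),U))'
Final: ((H,N),((C,E),Q,((L,(F,X),K),G),U));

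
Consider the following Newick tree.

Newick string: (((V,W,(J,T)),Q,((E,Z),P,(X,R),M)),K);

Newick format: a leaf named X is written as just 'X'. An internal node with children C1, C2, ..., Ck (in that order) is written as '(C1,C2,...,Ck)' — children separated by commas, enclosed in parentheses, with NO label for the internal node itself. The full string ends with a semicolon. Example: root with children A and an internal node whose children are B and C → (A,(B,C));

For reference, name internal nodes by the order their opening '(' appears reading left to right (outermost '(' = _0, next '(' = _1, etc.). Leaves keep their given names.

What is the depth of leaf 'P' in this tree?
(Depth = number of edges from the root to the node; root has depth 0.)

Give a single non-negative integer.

Answer: 3

Derivation:
Newick: (((V,W,(J,T)),Q,((E,Z),P,(X,R),M)),K);
Naming internals by '(' encounter order: outermost '(' = _0, next = _1, ...
Query node: P
Path from root: _0 -> _1 -> _4 -> P
Depth of P: 3 (number of edges from root)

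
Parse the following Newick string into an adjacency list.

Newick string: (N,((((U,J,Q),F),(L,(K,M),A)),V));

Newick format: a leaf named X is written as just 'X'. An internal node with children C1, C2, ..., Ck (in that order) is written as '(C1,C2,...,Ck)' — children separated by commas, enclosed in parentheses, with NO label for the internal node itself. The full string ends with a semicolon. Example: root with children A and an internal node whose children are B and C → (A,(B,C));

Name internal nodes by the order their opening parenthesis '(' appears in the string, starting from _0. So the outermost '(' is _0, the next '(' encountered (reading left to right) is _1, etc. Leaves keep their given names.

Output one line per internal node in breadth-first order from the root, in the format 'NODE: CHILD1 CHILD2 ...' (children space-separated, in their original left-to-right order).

Answer: _0: N _1
_1: _2 V
_2: _3 _5
_3: _4 F
_5: L _6 A
_4: U J Q
_6: K M

Derivation:
Input: (N,((((U,J,Q),F),(L,(K,M),A)),V));
Scanning left-to-right, naming '(' by encounter order:
  pos 0: '(' -> open internal node _0 (depth 1)
  pos 3: '(' -> open internal node _1 (depth 2)
  pos 4: '(' -> open internal node _2 (depth 3)
  pos 5: '(' -> open internal node _3 (depth 4)
  pos 6: '(' -> open internal node _4 (depth 5)
  pos 12: ')' -> close internal node _4 (now at depth 4)
  pos 15: ')' -> close internal node _3 (now at depth 3)
  pos 17: '(' -> open internal node _5 (depth 4)
  pos 20: '(' -> open internal node _6 (depth 5)
  pos 24: ')' -> close internal node _6 (now at depth 4)
  pos 27: ')' -> close internal node _5 (now at depth 3)
  pos 28: ')' -> close internal node _2 (now at depth 2)
  pos 31: ')' -> close internal node _1 (now at depth 1)
  pos 32: ')' -> close internal node _0 (now at depth 0)
Total internal nodes: 7
BFS adjacency from root:
  _0: N _1
  _1: _2 V
  _2: _3 _5
  _3: _4 F
  _5: L _6 A
  _4: U J Q
  _6: K M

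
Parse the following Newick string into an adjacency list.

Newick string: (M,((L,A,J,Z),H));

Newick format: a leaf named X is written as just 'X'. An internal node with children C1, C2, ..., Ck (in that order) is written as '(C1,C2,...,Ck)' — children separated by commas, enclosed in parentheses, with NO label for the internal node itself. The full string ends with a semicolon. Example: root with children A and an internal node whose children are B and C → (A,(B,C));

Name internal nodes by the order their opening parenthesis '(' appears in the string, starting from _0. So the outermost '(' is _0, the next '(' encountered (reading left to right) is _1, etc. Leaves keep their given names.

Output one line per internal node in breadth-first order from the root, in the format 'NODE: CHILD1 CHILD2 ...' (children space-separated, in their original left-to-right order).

Input: (M,((L,A,J,Z),H));
Scanning left-to-right, naming '(' by encounter order:
  pos 0: '(' -> open internal node _0 (depth 1)
  pos 3: '(' -> open internal node _1 (depth 2)
  pos 4: '(' -> open internal node _2 (depth 3)
  pos 12: ')' -> close internal node _2 (now at depth 2)
  pos 15: ')' -> close internal node _1 (now at depth 1)
  pos 16: ')' -> close internal node _0 (now at depth 0)
Total internal nodes: 3
BFS adjacency from root:
  _0: M _1
  _1: _2 H
  _2: L A J Z

Answer: _0: M _1
_1: _2 H
_2: L A J Z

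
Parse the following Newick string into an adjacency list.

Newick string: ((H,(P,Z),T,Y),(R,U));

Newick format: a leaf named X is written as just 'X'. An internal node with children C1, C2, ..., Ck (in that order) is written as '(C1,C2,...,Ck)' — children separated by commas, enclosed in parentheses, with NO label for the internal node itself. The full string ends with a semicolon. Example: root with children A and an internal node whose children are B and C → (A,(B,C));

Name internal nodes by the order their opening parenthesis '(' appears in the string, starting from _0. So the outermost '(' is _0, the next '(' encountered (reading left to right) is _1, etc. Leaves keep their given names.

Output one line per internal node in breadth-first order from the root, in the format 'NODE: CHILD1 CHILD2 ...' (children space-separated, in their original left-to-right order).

Input: ((H,(P,Z),T,Y),(R,U));
Scanning left-to-right, naming '(' by encounter order:
  pos 0: '(' -> open internal node _0 (depth 1)
  pos 1: '(' -> open internal node _1 (depth 2)
  pos 4: '(' -> open internal node _2 (depth 3)
  pos 8: ')' -> close internal node _2 (now at depth 2)
  pos 13: ')' -> close internal node _1 (now at depth 1)
  pos 15: '(' -> open internal node _3 (depth 2)
  pos 19: ')' -> close internal node _3 (now at depth 1)
  pos 20: ')' -> close internal node _0 (now at depth 0)
Total internal nodes: 4
BFS adjacency from root:
  _0: _1 _3
  _1: H _2 T Y
  _3: R U
  _2: P Z

Answer: _0: _1 _3
_1: H _2 T Y
_3: R U
_2: P Z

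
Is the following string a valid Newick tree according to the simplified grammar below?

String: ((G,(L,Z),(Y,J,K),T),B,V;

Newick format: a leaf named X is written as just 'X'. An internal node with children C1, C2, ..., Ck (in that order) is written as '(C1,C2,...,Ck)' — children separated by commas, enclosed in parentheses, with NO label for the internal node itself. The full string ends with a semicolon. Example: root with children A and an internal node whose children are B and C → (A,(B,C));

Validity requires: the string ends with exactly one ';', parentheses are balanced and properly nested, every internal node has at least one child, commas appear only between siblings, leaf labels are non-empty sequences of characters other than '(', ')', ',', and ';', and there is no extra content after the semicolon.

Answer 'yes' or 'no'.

Input: ((G,(L,Z),(Y,J,K),T),B,V;
Paren balance: 4 '(' vs 3 ')' MISMATCH
Ends with single ';': True
Full parse: FAILS (expected , or ) at pos 24)
Valid: False

Answer: no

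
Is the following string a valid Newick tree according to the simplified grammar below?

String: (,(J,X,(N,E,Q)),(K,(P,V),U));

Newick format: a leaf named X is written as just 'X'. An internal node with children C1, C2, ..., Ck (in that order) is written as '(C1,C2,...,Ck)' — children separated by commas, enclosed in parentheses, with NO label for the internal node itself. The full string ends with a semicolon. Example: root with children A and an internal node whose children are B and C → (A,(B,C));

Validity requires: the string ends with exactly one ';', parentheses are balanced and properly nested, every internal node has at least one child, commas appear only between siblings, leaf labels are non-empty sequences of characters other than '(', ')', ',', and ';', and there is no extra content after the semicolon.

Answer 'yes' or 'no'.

Input: (,(J,X,(N,E,Q)),(K,(P,V),U));
Paren balance: 5 '(' vs 5 ')' OK
Ends with single ';': True
Full parse: FAILS (empty leaf label at pos 1)
Valid: False

Answer: no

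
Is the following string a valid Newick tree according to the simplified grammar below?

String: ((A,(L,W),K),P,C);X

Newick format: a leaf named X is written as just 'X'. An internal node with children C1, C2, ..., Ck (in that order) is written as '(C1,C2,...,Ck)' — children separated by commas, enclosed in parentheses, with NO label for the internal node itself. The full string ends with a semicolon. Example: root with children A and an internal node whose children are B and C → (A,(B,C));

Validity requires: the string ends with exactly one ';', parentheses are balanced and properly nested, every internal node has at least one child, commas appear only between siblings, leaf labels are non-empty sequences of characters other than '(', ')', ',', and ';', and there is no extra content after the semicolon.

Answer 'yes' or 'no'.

Input: ((A,(L,W),K),P,C);X
Paren balance: 3 '(' vs 3 ')' OK
Ends with single ';': False
Full parse: FAILS (must end with ;)
Valid: False

Answer: no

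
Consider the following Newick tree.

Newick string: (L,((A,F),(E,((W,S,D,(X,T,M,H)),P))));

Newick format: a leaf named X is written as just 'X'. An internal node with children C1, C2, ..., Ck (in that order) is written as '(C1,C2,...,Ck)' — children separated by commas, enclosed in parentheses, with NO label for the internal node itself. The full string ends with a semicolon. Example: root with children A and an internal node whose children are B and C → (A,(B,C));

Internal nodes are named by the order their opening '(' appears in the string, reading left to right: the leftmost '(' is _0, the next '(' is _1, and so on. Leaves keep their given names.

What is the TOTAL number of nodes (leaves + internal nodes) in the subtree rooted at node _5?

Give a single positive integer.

Answer: 9

Derivation:
Newick: (L,((A,F),(E,((W,S,D,(X,T,M,H)),P))));
Locate _5: it is the '(' at position 14 (the 6th '(' reading left to right).
Query: subtree rooted at _5
_5: subtree_size = 1 + 8
  W: subtree_size = 1 + 0
  S: subtree_size = 1 + 0
  D: subtree_size = 1 + 0
  _6: subtree_size = 1 + 4
    X: subtree_size = 1 + 0
    T: subtree_size = 1 + 0
    M: subtree_size = 1 + 0
    H: subtree_size = 1 + 0
Total subtree size of _5: 9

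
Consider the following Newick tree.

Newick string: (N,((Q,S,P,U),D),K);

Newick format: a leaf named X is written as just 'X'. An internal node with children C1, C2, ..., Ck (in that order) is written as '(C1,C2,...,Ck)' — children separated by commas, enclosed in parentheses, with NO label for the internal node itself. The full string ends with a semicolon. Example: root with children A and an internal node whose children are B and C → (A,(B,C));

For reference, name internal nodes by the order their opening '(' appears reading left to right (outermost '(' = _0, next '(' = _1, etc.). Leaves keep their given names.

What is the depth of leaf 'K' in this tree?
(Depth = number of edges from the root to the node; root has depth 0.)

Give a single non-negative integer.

Answer: 1

Derivation:
Newick: (N,((Q,S,P,U),D),K);
Naming internals by '(' encounter order: outermost '(' = _0, next = _1, ...
Query node: K
Path from root: _0 -> K
Depth of K: 1 (number of edges from root)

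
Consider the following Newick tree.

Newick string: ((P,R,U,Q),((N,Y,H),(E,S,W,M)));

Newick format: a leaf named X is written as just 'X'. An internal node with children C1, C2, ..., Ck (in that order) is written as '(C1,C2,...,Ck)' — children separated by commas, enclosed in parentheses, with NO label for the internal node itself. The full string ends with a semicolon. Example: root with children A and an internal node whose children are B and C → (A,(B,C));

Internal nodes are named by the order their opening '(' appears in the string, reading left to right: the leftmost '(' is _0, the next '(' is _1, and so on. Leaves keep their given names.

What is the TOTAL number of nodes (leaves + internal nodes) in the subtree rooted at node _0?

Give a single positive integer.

Newick: ((P,R,U,Q),((N,Y,H),(E,S,W,M)));
Locate _0: it is the '(' at position 0 (the 1st '(' reading left to right).
Query: subtree rooted at _0
_0: subtree_size = 1 + 15
  _1: subtree_size = 1 + 4
    P: subtree_size = 1 + 0
    R: subtree_size = 1 + 0
    U: subtree_size = 1 + 0
    Q: subtree_size = 1 + 0
  _2: subtree_size = 1 + 9
    _3: subtree_size = 1 + 3
      N: subtree_size = 1 + 0
      Y: subtree_size = 1 + 0
      H: subtree_size = 1 + 0
    _4: subtree_size = 1 + 4
      E: subtree_size = 1 + 0
      S: subtree_size = 1 + 0
      W: subtree_size = 1 + 0
      M: subtree_size = 1 + 0
Total subtree size of _0: 16

Answer: 16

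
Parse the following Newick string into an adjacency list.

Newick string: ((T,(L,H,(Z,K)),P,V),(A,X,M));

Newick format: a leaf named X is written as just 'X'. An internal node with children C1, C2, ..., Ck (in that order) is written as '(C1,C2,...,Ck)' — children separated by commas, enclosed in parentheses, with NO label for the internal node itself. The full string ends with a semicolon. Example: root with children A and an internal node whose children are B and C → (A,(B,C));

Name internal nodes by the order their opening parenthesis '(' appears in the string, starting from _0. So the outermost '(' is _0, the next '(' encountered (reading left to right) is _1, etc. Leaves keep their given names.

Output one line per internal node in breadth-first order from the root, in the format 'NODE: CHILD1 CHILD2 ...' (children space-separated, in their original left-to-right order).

Input: ((T,(L,H,(Z,K)),P,V),(A,X,M));
Scanning left-to-right, naming '(' by encounter order:
  pos 0: '(' -> open internal node _0 (depth 1)
  pos 1: '(' -> open internal node _1 (depth 2)
  pos 4: '(' -> open internal node _2 (depth 3)
  pos 9: '(' -> open internal node _3 (depth 4)
  pos 13: ')' -> close internal node _3 (now at depth 3)
  pos 14: ')' -> close internal node _2 (now at depth 2)
  pos 19: ')' -> close internal node _1 (now at depth 1)
  pos 21: '(' -> open internal node _4 (depth 2)
  pos 27: ')' -> close internal node _4 (now at depth 1)
  pos 28: ')' -> close internal node _0 (now at depth 0)
Total internal nodes: 5
BFS adjacency from root:
  _0: _1 _4
  _1: T _2 P V
  _4: A X M
  _2: L H _3
  _3: Z K

Answer: _0: _1 _4
_1: T _2 P V
_4: A X M
_2: L H _3
_3: Z K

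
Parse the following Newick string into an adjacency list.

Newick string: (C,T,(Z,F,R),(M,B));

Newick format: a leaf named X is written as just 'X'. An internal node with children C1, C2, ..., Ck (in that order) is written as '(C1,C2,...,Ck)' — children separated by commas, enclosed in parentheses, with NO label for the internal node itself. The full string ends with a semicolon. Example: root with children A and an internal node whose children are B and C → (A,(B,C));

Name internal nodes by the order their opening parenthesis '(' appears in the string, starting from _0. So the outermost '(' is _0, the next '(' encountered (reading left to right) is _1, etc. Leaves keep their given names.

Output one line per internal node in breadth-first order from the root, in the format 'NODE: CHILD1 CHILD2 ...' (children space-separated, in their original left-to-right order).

Answer: _0: C T _1 _2
_1: Z F R
_2: M B

Derivation:
Input: (C,T,(Z,F,R),(M,B));
Scanning left-to-right, naming '(' by encounter order:
  pos 0: '(' -> open internal node _0 (depth 1)
  pos 5: '(' -> open internal node _1 (depth 2)
  pos 11: ')' -> close internal node _1 (now at depth 1)
  pos 13: '(' -> open internal node _2 (depth 2)
  pos 17: ')' -> close internal node _2 (now at depth 1)
  pos 18: ')' -> close internal node _0 (now at depth 0)
Total internal nodes: 3
BFS adjacency from root:
  _0: C T _1 _2
  _1: Z F R
  _2: M B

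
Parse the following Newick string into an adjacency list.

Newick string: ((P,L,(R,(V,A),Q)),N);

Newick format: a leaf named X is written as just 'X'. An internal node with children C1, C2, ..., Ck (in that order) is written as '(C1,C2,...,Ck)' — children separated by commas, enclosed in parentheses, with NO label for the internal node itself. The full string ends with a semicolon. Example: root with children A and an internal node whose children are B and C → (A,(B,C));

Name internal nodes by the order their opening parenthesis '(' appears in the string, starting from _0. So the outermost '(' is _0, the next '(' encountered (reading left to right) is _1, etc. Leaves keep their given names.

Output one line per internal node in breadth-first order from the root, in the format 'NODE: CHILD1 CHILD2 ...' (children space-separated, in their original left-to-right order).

Input: ((P,L,(R,(V,A),Q)),N);
Scanning left-to-right, naming '(' by encounter order:
  pos 0: '(' -> open internal node _0 (depth 1)
  pos 1: '(' -> open internal node _1 (depth 2)
  pos 6: '(' -> open internal node _2 (depth 3)
  pos 9: '(' -> open internal node _3 (depth 4)
  pos 13: ')' -> close internal node _3 (now at depth 3)
  pos 16: ')' -> close internal node _2 (now at depth 2)
  pos 17: ')' -> close internal node _1 (now at depth 1)
  pos 20: ')' -> close internal node _0 (now at depth 0)
Total internal nodes: 4
BFS adjacency from root:
  _0: _1 N
  _1: P L _2
  _2: R _3 Q
  _3: V A

Answer: _0: _1 N
_1: P L _2
_2: R _3 Q
_3: V A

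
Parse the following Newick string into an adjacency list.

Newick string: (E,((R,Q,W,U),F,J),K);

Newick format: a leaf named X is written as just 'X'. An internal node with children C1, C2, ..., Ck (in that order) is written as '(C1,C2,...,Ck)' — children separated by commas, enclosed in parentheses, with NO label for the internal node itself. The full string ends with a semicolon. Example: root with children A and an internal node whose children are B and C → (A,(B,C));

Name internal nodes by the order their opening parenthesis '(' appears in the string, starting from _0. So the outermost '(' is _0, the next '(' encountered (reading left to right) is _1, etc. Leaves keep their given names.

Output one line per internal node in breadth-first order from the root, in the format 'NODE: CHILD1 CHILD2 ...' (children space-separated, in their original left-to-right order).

Answer: _0: E _1 K
_1: _2 F J
_2: R Q W U

Derivation:
Input: (E,((R,Q,W,U),F,J),K);
Scanning left-to-right, naming '(' by encounter order:
  pos 0: '(' -> open internal node _0 (depth 1)
  pos 3: '(' -> open internal node _1 (depth 2)
  pos 4: '(' -> open internal node _2 (depth 3)
  pos 12: ')' -> close internal node _2 (now at depth 2)
  pos 17: ')' -> close internal node _1 (now at depth 1)
  pos 20: ')' -> close internal node _0 (now at depth 0)
Total internal nodes: 3
BFS adjacency from root:
  _0: E _1 K
  _1: _2 F J
  _2: R Q W U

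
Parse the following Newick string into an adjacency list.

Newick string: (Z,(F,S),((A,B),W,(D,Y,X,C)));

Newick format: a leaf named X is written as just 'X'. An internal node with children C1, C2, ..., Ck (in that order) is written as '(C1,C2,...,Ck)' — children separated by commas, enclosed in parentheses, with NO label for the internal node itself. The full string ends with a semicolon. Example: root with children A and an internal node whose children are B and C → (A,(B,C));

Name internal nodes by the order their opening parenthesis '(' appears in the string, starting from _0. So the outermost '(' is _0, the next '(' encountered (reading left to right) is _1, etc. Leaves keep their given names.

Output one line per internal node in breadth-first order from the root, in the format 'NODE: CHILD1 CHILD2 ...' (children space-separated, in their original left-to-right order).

Answer: _0: Z _1 _2
_1: F S
_2: _3 W _4
_3: A B
_4: D Y X C

Derivation:
Input: (Z,(F,S),((A,B),W,(D,Y,X,C)));
Scanning left-to-right, naming '(' by encounter order:
  pos 0: '(' -> open internal node _0 (depth 1)
  pos 3: '(' -> open internal node _1 (depth 2)
  pos 7: ')' -> close internal node _1 (now at depth 1)
  pos 9: '(' -> open internal node _2 (depth 2)
  pos 10: '(' -> open internal node _3 (depth 3)
  pos 14: ')' -> close internal node _3 (now at depth 2)
  pos 18: '(' -> open internal node _4 (depth 3)
  pos 26: ')' -> close internal node _4 (now at depth 2)
  pos 27: ')' -> close internal node _2 (now at depth 1)
  pos 28: ')' -> close internal node _0 (now at depth 0)
Total internal nodes: 5
BFS adjacency from root:
  _0: Z _1 _2
  _1: F S
  _2: _3 W _4
  _3: A B
  _4: D Y X C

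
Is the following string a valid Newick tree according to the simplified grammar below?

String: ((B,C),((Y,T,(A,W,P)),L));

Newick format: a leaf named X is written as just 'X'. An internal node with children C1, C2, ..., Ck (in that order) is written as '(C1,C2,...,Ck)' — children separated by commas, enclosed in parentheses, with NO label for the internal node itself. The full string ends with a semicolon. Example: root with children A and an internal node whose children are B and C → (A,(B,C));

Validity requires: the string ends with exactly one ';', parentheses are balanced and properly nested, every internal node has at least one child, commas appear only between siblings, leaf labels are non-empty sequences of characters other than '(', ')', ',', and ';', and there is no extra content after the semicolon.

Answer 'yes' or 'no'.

Input: ((B,C),((Y,T,(A,W,P)),L));
Paren balance: 5 '(' vs 5 ')' OK
Ends with single ';': True
Full parse: OK
Valid: True

Answer: yes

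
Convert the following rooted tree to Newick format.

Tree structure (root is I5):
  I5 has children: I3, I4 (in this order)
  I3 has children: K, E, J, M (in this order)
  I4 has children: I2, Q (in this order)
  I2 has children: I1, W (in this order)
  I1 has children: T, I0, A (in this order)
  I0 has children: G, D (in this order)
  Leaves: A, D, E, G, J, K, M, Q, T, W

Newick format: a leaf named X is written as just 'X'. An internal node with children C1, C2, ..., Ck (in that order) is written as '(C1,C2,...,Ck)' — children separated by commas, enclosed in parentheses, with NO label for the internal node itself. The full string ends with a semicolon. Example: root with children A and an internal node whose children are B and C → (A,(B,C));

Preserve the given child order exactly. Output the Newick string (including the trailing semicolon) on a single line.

internal I5 with children ['I3', 'I4']
  internal I3 with children ['K', 'E', 'J', 'M']
    leaf 'K' → 'K'
    leaf 'E' → 'E'
    leaf 'J' → 'J'
    leaf 'M' → 'M'
  → '(K,E,J,M)'
  internal I4 with children ['I2', 'Q']
    internal I2 with children ['I1', 'W']
      internal I1 with children ['T', 'I0', 'A']
        leaf 'T' → 'T'
        internal I0 with children ['G', 'D']
          leaf 'G' → 'G'
          leaf 'D' → 'D'
        → '(G,D)'
        leaf 'A' → 'A'
      → '(T,(G,D),A)'
      leaf 'W' → 'W'
    → '((T,(G,D),A),W)'
    leaf 'Q' → 'Q'
  → '(((T,(G,D),A),W),Q)'
→ '((K,E,J,M),(((T,(G,D),A),W),Q))'
Final: ((K,E,J,M),(((T,(G,D),A),W),Q));

Answer: ((K,E,J,M),(((T,(G,D),A),W),Q));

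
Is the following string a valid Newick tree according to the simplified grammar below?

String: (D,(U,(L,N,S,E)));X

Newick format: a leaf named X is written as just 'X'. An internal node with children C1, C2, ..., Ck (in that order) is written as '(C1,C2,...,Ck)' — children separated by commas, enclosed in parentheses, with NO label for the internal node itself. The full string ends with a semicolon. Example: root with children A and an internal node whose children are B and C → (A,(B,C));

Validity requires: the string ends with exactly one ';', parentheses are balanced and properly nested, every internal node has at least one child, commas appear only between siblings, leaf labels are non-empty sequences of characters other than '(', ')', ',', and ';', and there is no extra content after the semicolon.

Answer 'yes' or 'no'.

Answer: no

Derivation:
Input: (D,(U,(L,N,S,E)));X
Paren balance: 3 '(' vs 3 ')' OK
Ends with single ';': False
Full parse: FAILS (must end with ;)
Valid: False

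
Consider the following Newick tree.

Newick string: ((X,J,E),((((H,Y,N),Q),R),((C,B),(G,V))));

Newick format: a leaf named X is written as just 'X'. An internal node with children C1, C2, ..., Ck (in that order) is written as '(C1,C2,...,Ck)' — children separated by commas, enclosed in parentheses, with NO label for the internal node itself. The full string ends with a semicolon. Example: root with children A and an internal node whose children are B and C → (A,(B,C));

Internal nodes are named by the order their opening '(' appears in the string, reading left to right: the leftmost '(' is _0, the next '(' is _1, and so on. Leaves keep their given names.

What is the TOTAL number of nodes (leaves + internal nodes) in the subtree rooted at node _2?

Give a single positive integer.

Answer: 16

Derivation:
Newick: ((X,J,E),((((H,Y,N),Q),R),((C,B),(G,V))));
Locate _2: it is the '(' at position 9 (the 3rd '(' reading left to right).
Query: subtree rooted at _2
_2: subtree_size = 1 + 15
  _3: subtree_size = 1 + 7
    _4: subtree_size = 1 + 5
      _5: subtree_size = 1 + 3
        H: subtree_size = 1 + 0
        Y: subtree_size = 1 + 0
        N: subtree_size = 1 + 0
      Q: subtree_size = 1 + 0
    R: subtree_size = 1 + 0
  _6: subtree_size = 1 + 6
    _7: subtree_size = 1 + 2
      C: subtree_size = 1 + 0
      B: subtree_size = 1 + 0
    _8: subtree_size = 1 + 2
      G: subtree_size = 1 + 0
      V: subtree_size = 1 + 0
Total subtree size of _2: 16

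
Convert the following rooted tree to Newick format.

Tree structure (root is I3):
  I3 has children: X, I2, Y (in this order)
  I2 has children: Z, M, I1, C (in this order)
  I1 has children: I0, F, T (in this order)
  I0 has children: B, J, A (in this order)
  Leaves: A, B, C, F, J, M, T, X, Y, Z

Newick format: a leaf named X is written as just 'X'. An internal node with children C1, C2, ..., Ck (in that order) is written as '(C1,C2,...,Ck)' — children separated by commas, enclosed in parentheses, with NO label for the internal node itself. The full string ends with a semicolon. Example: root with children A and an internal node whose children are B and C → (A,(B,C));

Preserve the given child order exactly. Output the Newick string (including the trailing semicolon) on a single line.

internal I3 with children ['X', 'I2', 'Y']
  leaf 'X' → 'X'
  internal I2 with children ['Z', 'M', 'I1', 'C']
    leaf 'Z' → 'Z'
    leaf 'M' → 'M'
    internal I1 with children ['I0', 'F', 'T']
      internal I0 with children ['B', 'J', 'A']
        leaf 'B' → 'B'
        leaf 'J' → 'J'
        leaf 'A' → 'A'
      → '(B,J,A)'
      leaf 'F' → 'F'
      leaf 'T' → 'T'
    → '((B,J,A),F,T)'
    leaf 'C' → 'C'
  → '(Z,M,((B,J,A),F,T),C)'
  leaf 'Y' → 'Y'
→ '(X,(Z,M,((B,J,A),F,T),C),Y)'
Final: (X,(Z,M,((B,J,A),F,T),C),Y);

Answer: (X,(Z,M,((B,J,A),F,T),C),Y);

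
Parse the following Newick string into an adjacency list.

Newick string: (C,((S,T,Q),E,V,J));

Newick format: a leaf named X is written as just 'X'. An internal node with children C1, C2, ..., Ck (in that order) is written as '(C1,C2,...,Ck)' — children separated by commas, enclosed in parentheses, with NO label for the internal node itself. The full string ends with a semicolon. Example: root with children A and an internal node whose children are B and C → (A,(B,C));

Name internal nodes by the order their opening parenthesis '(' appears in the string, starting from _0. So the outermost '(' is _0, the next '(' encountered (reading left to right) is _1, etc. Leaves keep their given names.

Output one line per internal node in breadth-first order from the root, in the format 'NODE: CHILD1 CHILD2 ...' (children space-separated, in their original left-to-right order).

Input: (C,((S,T,Q),E,V,J));
Scanning left-to-right, naming '(' by encounter order:
  pos 0: '(' -> open internal node _0 (depth 1)
  pos 3: '(' -> open internal node _1 (depth 2)
  pos 4: '(' -> open internal node _2 (depth 3)
  pos 10: ')' -> close internal node _2 (now at depth 2)
  pos 17: ')' -> close internal node _1 (now at depth 1)
  pos 18: ')' -> close internal node _0 (now at depth 0)
Total internal nodes: 3
BFS adjacency from root:
  _0: C _1
  _1: _2 E V J
  _2: S T Q

Answer: _0: C _1
_1: _2 E V J
_2: S T Q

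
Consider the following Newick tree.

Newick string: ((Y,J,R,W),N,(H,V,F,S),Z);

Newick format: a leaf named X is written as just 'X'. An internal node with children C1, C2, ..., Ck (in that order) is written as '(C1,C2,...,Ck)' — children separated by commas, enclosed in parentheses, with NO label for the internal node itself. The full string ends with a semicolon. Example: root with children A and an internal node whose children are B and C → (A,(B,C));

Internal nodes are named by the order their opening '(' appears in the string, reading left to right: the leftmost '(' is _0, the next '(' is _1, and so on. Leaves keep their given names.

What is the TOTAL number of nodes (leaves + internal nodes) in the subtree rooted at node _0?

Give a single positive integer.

Newick: ((Y,J,R,W),N,(H,V,F,S),Z);
Locate _0: it is the '(' at position 0 (the 1st '(' reading left to right).
Query: subtree rooted at _0
_0: subtree_size = 1 + 12
  _1: subtree_size = 1 + 4
    Y: subtree_size = 1 + 0
    J: subtree_size = 1 + 0
    R: subtree_size = 1 + 0
    W: subtree_size = 1 + 0
  N: subtree_size = 1 + 0
  _2: subtree_size = 1 + 4
    H: subtree_size = 1 + 0
    V: subtree_size = 1 + 0
    F: subtree_size = 1 + 0
    S: subtree_size = 1 + 0
  Z: subtree_size = 1 + 0
Total subtree size of _0: 13

Answer: 13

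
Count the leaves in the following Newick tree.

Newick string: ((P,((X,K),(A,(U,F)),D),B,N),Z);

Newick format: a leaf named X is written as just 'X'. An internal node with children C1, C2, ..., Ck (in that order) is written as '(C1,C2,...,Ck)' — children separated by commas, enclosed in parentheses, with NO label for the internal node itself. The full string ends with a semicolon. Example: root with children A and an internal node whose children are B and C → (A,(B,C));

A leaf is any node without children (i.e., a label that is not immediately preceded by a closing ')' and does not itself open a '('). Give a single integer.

Answer: 10

Derivation:
Newick: ((P,((X,K),(A,(U,F)),D),B,N),Z);
Scan left-to-right; a leaf is any maximal label run not followed by '(':
  pos 2: leaf 'P' → count = 1
  pos 6: leaf 'X' → count = 2
  pos 8: leaf 'K' → count = 3
  pos 12: leaf 'A' → count = 4
  pos 15: leaf 'U' → count = 5
  pos 17: leaf 'F' → count = 6
  pos 21: leaf 'D' → count = 7
  pos 24: leaf 'B' → count = 8
  pos 26: leaf 'N' → count = 9
  pos 29: leaf 'Z' → count = 10
Total leaves: 10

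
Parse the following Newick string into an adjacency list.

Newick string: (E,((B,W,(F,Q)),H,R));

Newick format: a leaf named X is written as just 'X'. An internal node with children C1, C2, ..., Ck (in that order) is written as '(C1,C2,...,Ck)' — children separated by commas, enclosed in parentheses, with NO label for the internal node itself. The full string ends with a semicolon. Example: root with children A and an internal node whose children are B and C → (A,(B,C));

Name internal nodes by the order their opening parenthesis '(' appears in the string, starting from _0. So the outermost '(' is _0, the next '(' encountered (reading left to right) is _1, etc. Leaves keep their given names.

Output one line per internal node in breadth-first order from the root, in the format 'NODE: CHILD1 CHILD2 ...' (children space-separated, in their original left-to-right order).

Answer: _0: E _1
_1: _2 H R
_2: B W _3
_3: F Q

Derivation:
Input: (E,((B,W,(F,Q)),H,R));
Scanning left-to-right, naming '(' by encounter order:
  pos 0: '(' -> open internal node _0 (depth 1)
  pos 3: '(' -> open internal node _1 (depth 2)
  pos 4: '(' -> open internal node _2 (depth 3)
  pos 9: '(' -> open internal node _3 (depth 4)
  pos 13: ')' -> close internal node _3 (now at depth 3)
  pos 14: ')' -> close internal node _2 (now at depth 2)
  pos 19: ')' -> close internal node _1 (now at depth 1)
  pos 20: ')' -> close internal node _0 (now at depth 0)
Total internal nodes: 4
BFS adjacency from root:
  _0: E _1
  _1: _2 H R
  _2: B W _3
  _3: F Q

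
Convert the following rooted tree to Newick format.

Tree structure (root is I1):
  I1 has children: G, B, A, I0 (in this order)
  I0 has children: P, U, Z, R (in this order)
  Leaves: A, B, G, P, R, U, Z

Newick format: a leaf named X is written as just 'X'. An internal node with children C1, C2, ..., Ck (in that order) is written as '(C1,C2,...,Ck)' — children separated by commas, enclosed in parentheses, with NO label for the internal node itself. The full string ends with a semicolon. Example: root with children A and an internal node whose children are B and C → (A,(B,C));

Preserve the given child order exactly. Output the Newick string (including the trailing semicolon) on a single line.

internal I1 with children ['G', 'B', 'A', 'I0']
  leaf 'G' → 'G'
  leaf 'B' → 'B'
  leaf 'A' → 'A'
  internal I0 with children ['P', 'U', 'Z', 'R']
    leaf 'P' → 'P'
    leaf 'U' → 'U'
    leaf 'Z' → 'Z'
    leaf 'R' → 'R'
  → '(P,U,Z,R)'
→ '(G,B,A,(P,U,Z,R))'
Final: (G,B,A,(P,U,Z,R));

Answer: (G,B,A,(P,U,Z,R));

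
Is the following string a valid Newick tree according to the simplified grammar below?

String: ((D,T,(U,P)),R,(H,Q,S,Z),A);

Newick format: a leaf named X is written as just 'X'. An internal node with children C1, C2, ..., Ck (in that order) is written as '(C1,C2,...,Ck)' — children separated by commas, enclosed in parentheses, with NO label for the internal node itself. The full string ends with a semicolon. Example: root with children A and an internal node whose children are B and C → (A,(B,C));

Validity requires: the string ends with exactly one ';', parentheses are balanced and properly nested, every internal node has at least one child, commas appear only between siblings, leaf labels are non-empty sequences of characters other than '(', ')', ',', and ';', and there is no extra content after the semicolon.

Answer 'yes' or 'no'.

Answer: yes

Derivation:
Input: ((D,T,(U,P)),R,(H,Q,S,Z),A);
Paren balance: 4 '(' vs 4 ')' OK
Ends with single ';': True
Full parse: OK
Valid: True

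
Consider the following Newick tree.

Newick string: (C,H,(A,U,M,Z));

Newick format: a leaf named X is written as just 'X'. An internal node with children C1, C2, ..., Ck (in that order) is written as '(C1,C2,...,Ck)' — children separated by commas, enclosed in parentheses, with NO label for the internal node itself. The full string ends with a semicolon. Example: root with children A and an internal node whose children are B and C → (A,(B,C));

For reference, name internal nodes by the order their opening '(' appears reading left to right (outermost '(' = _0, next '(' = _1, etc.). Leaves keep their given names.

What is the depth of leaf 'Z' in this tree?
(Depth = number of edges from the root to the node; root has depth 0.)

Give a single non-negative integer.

Answer: 2

Derivation:
Newick: (C,H,(A,U,M,Z));
Naming internals by '(' encounter order: outermost '(' = _0, next = _1, ...
Query node: Z
Path from root: _0 -> _1 -> Z
Depth of Z: 2 (number of edges from root)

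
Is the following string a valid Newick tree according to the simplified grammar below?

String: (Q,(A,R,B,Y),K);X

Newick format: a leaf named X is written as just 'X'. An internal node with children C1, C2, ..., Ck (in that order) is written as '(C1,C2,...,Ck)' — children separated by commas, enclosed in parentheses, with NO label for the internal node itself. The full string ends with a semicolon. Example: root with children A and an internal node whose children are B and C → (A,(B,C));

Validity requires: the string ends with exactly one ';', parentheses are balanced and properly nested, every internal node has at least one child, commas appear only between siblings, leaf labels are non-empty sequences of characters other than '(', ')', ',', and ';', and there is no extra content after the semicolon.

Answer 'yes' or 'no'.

Input: (Q,(A,R,B,Y),K);X
Paren balance: 2 '(' vs 2 ')' OK
Ends with single ';': False
Full parse: FAILS (must end with ;)
Valid: False

Answer: no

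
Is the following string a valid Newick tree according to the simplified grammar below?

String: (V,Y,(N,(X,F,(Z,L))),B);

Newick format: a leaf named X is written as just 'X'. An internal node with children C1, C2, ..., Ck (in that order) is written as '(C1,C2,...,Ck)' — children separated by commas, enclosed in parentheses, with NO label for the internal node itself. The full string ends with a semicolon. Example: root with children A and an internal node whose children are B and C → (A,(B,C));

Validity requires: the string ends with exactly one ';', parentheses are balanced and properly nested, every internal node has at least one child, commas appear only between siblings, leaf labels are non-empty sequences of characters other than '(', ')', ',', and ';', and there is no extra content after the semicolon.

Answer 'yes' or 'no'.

Input: (V,Y,(N,(X,F,(Z,L))),B);
Paren balance: 4 '(' vs 4 ')' OK
Ends with single ';': True
Full parse: OK
Valid: True

Answer: yes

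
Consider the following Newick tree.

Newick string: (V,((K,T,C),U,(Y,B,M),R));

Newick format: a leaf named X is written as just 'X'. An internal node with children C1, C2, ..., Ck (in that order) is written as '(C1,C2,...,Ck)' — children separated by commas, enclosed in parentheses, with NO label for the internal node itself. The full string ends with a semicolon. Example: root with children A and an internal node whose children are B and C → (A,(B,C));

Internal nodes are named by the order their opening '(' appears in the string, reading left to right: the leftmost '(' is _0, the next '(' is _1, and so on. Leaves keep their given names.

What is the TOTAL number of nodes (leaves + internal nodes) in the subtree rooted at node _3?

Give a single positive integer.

Newick: (V,((K,T,C),U,(Y,B,M),R));
Locate _3: it is the '(' at position 14 (the 4th '(' reading left to right).
Query: subtree rooted at _3
_3: subtree_size = 1 + 3
  Y: subtree_size = 1 + 0
  B: subtree_size = 1 + 0
  M: subtree_size = 1 + 0
Total subtree size of _3: 4

Answer: 4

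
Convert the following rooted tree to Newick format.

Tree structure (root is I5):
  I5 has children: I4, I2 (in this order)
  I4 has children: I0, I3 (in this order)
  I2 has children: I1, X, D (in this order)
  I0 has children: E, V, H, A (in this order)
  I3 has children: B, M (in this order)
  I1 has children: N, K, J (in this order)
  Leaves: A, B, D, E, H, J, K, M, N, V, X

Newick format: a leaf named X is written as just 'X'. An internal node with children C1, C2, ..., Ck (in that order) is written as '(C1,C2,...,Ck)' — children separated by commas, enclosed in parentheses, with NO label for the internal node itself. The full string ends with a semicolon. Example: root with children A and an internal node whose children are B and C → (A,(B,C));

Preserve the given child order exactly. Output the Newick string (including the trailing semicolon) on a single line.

Answer: (((E,V,H,A),(B,M)),((N,K,J),X,D));

Derivation:
internal I5 with children ['I4', 'I2']
  internal I4 with children ['I0', 'I3']
    internal I0 with children ['E', 'V', 'H', 'A']
      leaf 'E' → 'E'
      leaf 'V' → 'V'
      leaf 'H' → 'H'
      leaf 'A' → 'A'
    → '(E,V,H,A)'
    internal I3 with children ['B', 'M']
      leaf 'B' → 'B'
      leaf 'M' → 'M'
    → '(B,M)'
  → '((E,V,H,A),(B,M))'
  internal I2 with children ['I1', 'X', 'D']
    internal I1 with children ['N', 'K', 'J']
      leaf 'N' → 'N'
      leaf 'K' → 'K'
      leaf 'J' → 'J'
    → '(N,K,J)'
    leaf 'X' → 'X'
    leaf 'D' → 'D'
  → '((N,K,J),X,D)'
→ '(((E,V,H,A),(B,M)),((N,K,J),X,D))'
Final: (((E,V,H,A),(B,M)),((N,K,J),X,D));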